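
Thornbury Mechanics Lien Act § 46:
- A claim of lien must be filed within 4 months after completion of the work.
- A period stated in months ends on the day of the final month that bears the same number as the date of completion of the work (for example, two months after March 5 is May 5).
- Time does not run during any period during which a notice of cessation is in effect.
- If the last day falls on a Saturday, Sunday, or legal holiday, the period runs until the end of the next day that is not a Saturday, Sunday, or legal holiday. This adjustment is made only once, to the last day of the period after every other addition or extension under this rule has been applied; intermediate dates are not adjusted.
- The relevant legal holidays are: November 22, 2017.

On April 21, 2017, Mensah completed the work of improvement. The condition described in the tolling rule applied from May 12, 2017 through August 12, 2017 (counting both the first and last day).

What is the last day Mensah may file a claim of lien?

4 months after April 21, 2017 is August 21, 2017.
From May 12, 2017 through August 12, 2017 inclusive is 93 days; tolling adds 93 days: August 21, 2017 + 93 days = November 22, 2017.
November 22, 2017 is a listed holiday. The next qualifying day is November 23, 2017.

November 23, 2017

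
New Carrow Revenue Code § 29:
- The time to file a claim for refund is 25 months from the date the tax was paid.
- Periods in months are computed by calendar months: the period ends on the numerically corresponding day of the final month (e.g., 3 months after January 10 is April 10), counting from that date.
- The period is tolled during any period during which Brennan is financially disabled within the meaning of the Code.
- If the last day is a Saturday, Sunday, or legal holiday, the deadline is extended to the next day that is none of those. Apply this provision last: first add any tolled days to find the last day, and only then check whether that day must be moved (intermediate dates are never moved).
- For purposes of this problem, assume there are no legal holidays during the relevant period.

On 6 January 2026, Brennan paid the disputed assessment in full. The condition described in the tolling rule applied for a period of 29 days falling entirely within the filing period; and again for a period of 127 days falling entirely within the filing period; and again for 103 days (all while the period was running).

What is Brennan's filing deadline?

October 23, 2028

25 months after 6 January 2026 is February 6, 2028.
Tolling adds 29 days: February 6, 2028 + 29 days = March 6, 2028.
Tolling adds 127 days: March 6, 2028 + 127 days = July 11, 2028.
Tolling adds 103 days: July 11, 2028 + 103 days = October 22, 2028.
October 22, 2028 is Sunday. The next qualifying day is October 23, 2028.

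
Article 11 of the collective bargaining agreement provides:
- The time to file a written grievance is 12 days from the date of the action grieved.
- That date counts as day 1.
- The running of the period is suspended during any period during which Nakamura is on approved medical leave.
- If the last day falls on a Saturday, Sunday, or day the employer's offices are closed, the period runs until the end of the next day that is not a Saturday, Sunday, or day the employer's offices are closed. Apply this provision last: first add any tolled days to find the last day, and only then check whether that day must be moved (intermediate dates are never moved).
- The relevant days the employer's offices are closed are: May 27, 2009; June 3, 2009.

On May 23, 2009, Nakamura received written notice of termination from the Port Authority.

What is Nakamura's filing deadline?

Counting May 23, 2009 as day 1, day 12 is June 3, 2009.
June 3, 2009 is a listed holiday. The next qualifying day is June 4, 2009.

June 4, 2009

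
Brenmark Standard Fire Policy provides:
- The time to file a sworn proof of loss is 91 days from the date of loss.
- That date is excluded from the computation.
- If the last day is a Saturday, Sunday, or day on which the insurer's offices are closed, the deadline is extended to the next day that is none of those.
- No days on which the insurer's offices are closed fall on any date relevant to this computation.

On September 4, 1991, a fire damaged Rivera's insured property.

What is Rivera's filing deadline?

91 days after September 4, 1991 is December 4, 1991.
December 4, 1991 is a Wednesday and not a day on which the insurer's offices are closed, so no extension applies.

December 4, 1991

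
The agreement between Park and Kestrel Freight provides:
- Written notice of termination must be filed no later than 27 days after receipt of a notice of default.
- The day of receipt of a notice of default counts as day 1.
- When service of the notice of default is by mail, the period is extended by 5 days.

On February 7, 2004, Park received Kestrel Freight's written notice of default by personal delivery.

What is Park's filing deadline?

Counting February 7, 2004 as day 1, day 27 is March 4, 2004.
Service was not by mail, so no mail extension applies.

March 4, 2004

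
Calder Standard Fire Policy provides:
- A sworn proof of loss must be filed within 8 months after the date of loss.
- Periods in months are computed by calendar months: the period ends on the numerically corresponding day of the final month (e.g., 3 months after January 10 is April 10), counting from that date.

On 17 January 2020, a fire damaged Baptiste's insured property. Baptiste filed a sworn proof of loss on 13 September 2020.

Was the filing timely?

Yes

8 months after 17 January 2020 is September 17, 2020.
The deadline is September 17, 2020; the filing on September 13, 2020 is on or before that date.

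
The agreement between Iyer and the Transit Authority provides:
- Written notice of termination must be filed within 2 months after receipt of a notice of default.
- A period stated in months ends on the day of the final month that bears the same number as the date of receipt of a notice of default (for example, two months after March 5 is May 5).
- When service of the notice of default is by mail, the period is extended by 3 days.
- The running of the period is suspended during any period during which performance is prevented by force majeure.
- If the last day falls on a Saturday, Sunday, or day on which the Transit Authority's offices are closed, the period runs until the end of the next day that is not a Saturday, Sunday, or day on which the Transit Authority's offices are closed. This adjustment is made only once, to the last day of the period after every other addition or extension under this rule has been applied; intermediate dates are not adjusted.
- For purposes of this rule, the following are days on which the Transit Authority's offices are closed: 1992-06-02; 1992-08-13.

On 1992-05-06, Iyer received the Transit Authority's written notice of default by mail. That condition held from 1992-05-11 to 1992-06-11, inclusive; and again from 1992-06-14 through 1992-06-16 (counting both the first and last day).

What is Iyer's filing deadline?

2 months after 1992-05-06 is July 6, 1992.
Service was by mail, adding 3 days: July 6, 1992 + 3 days = July 9, 1992.
From May 11, 1992 through June 11, 1992 inclusive is 32 days; tolling adds 32 days: July 9, 1992 + 32 days = August 10, 1992.
From June 14, 1992 through June 16, 1992 inclusive is 3 days; tolling adds 3 days: August 10, 1992 + 3 days = August 13, 1992.
August 13, 1992 is a listed holiday. The next qualifying day is August 14, 1992.

August 14, 1992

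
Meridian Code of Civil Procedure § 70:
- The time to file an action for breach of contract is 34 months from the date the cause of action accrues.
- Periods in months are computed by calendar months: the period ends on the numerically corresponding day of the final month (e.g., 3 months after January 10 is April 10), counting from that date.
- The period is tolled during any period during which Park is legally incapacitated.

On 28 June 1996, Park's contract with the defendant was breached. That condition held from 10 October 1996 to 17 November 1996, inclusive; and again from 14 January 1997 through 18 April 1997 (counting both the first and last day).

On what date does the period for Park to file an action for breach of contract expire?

34 months after 28 June 1996 is April 28, 1999.
From October 10, 1996 through November 17, 1996 inclusive is 39 days; tolling adds 39 days: April 28, 1999 + 39 days = June 6, 1999.
From January 14, 1997 through April 18, 1997 inclusive is 95 days; tolling adds 95 days: June 6, 1999 + 95 days = September 9, 1999.

September 9, 1999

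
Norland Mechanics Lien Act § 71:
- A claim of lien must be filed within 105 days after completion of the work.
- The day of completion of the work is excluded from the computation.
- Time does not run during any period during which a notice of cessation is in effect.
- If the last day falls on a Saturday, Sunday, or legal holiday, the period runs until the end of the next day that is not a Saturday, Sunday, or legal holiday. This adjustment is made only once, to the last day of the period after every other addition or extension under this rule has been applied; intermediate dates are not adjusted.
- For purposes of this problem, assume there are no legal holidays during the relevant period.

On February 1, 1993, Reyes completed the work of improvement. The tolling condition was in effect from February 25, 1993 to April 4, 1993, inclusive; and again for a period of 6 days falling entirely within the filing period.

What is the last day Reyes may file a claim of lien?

July 1, 1993

105 days after February 1, 1993 is May 17, 1993.
From February 25, 1993 through April 4, 1993 inclusive is 39 days; tolling adds 39 days: May 17, 1993 + 39 days = June 25, 1993.
Tolling adds 6 days: June 25, 1993 + 6 days = July 1, 1993.
July 1, 1993 is a Thursday and not a legal holiday, so no extension applies.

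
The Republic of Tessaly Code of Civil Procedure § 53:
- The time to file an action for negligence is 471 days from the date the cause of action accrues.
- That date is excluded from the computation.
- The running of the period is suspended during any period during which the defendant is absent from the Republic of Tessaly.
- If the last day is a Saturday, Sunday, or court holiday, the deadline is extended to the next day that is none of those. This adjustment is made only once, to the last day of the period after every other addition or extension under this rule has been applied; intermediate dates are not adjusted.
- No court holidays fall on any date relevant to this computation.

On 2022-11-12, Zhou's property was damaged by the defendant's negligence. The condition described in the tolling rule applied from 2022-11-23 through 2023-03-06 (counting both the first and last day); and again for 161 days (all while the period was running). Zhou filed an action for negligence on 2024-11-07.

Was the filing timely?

471 days after 2022-11-12 is February 26, 2024.
From November 23, 2022 through March 6, 2023 inclusive is 104 days; tolling adds 104 days: February 26, 2024 + 104 days = June 9, 2024.
Tolling adds 161 days: June 9, 2024 + 161 days = November 17, 2024.
November 17, 2024 is Sunday. The next qualifying day is November 18, 2024.
The deadline is November 18, 2024; the filing on November 7, 2024 is on or before that date.

Yes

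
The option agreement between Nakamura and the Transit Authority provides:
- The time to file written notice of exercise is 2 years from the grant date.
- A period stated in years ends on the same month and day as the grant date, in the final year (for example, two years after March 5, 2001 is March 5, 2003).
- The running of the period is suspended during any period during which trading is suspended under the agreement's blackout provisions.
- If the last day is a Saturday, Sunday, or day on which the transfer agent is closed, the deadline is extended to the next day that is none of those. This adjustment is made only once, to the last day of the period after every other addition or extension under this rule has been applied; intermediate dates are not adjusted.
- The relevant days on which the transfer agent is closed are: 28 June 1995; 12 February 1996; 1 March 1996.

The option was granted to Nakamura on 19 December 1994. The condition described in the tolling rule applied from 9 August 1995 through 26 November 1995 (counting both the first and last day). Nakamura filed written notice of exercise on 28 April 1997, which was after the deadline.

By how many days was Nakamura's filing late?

20 days

2 years after 19 December 1994 is December 19, 1996.
From August 9, 1995 through November 26, 1995 inclusive is 110 days; tolling adds 110 days: December 19, 1996 + 110 days = April 8, 1997.
April 8, 1997 is a Tuesday and not a day on which the transfer agent is closed, so no extension applies.
The deadline is April 8, 1997; from April 8, 1997 to April 28, 1997 is 20 days.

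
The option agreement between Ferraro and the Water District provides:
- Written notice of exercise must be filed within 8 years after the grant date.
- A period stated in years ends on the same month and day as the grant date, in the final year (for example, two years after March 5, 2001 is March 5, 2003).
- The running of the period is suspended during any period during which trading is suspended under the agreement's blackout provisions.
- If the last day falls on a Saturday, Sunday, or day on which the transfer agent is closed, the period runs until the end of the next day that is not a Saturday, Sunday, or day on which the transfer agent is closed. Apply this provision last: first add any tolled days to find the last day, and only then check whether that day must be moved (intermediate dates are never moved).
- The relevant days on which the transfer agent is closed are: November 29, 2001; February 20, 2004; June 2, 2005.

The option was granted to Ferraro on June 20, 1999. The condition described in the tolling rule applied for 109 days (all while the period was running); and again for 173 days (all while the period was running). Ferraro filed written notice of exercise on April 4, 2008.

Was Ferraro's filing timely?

No

8 years after June 20, 1999 is June 20, 2007.
Tolling adds 109 days: June 20, 2007 + 109 days = October 7, 2007.
Tolling adds 173 days: October 7, 2007 + 173 days = March 28, 2008.
March 28, 2008 is a Friday and not a day on which the transfer agent is closed, so no extension applies.
The deadline is March 28, 2008; the filing on April 4, 2008 is after that date.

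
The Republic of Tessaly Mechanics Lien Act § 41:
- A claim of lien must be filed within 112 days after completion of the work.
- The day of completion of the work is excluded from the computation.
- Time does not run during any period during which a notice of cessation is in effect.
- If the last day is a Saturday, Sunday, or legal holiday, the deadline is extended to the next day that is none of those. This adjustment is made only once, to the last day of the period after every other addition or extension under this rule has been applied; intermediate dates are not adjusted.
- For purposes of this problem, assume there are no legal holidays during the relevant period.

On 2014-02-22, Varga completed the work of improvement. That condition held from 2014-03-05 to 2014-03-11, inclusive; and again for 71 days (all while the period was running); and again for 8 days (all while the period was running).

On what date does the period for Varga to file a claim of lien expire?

September 8, 2014

112 days after 2014-02-22 is June 14, 2014.
From March 5, 2014 through March 11, 2014 inclusive is 7 days; tolling adds 7 days: June 14, 2014 + 7 days = June 21, 2014.
Tolling adds 71 days: June 21, 2014 + 71 days = August 31, 2014.
Tolling adds 8 days: August 31, 2014 + 8 days = September 8, 2014.
September 8, 2014 is a Monday and not a legal holiday, so no extension applies.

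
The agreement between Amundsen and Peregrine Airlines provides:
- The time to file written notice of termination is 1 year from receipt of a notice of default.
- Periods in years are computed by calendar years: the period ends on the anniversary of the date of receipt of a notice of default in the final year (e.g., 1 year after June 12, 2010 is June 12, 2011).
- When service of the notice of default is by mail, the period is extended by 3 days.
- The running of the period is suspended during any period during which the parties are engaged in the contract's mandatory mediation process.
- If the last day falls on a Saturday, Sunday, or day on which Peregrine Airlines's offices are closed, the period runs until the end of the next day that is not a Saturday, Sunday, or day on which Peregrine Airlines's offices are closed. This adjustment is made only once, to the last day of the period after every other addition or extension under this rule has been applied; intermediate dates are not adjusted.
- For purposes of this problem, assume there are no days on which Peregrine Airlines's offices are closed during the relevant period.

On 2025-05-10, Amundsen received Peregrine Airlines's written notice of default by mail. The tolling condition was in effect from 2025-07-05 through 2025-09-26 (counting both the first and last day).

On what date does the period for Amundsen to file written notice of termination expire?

1 year after 2025-05-10 is May 10, 2026.
Service was by mail, adding 3 days: May 10, 2026 + 3 days = May 13, 2026.
From July 5, 2025 through September 26, 2025 inclusive is 84 days; tolling adds 84 days: May 13, 2026 + 84 days = August 5, 2026.
August 5, 2026 is a Wednesday and not a day on which Peregrine Airlines's offices are closed, so no extension applies.

August 5, 2026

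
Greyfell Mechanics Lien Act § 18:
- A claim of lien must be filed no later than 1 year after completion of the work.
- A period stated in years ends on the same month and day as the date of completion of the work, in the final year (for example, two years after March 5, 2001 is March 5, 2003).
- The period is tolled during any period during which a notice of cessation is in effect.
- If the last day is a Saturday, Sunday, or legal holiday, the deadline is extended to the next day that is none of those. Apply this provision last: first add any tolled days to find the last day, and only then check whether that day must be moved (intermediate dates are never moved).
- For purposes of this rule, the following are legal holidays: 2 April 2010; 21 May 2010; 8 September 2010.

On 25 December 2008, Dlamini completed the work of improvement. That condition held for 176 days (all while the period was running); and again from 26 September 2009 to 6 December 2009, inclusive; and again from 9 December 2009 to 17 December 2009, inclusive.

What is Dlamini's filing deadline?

1 year after 25 December 2008 is December 25, 2009.
Tolling adds 176 days: December 25, 2009 + 176 days = June 19, 2010.
From September 26, 2009 through December 6, 2009 inclusive is 72 days; tolling adds 72 days: June 19, 2010 + 72 days = August 30, 2010.
From December 9, 2009 through December 17, 2009 inclusive is 9 days; tolling adds 9 days: August 30, 2010 + 9 days = September 8, 2010.
September 8, 2010 is a listed holiday. The next qualifying day is September 9, 2010.

September 9, 2010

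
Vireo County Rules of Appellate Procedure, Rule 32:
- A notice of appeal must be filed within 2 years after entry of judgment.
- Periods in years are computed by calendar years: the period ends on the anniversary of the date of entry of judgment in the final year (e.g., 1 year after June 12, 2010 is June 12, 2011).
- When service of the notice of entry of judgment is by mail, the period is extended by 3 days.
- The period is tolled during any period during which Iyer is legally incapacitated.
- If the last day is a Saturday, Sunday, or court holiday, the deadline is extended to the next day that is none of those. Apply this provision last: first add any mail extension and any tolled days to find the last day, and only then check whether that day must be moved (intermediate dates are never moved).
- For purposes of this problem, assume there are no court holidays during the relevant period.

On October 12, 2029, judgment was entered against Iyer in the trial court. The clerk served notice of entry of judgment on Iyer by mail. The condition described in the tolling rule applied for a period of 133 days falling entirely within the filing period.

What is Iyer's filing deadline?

February 25, 2032

2 years after October 12, 2029 is October 12, 2031.
Service was by mail, adding 3 days: October 12, 2031 + 3 days = October 15, 2031.
Tolling adds 133 days: October 15, 2031 + 133 days = February 25, 2032.
February 25, 2032 is a Wednesday and not a court holiday, so no extension applies.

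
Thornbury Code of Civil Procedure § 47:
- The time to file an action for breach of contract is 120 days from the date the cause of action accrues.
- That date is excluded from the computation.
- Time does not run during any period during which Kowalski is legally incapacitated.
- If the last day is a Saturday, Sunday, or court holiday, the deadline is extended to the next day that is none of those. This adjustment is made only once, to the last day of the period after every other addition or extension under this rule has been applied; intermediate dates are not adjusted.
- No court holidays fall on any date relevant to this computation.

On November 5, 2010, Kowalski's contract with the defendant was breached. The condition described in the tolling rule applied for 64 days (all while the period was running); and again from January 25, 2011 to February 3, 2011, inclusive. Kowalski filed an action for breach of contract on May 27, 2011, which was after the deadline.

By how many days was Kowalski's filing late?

120 days after November 5, 2010 is March 5, 2011.
Tolling adds 64 days: March 5, 2011 + 64 days = May 8, 2011.
From January 25, 2011 through February 3, 2011 inclusive is 10 days; tolling adds 10 days: May 8, 2011 + 10 days = May 18, 2011.
May 18, 2011 is a Wednesday and not a court holiday, so no extension applies.
The deadline is May 18, 2011; from May 18, 2011 to May 27, 2011 is 9 days.

9 days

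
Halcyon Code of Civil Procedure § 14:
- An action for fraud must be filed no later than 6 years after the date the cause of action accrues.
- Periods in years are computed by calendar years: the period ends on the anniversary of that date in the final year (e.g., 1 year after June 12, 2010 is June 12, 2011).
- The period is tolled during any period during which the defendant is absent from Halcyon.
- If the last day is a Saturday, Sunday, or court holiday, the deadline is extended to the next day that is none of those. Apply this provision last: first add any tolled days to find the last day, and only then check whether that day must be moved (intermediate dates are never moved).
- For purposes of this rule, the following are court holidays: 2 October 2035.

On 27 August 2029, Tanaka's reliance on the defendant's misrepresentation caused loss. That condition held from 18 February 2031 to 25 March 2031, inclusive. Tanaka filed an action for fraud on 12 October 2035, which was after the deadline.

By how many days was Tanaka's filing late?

9 days

6 years after 27 August 2029 is August 27, 2035.
From February 18, 2031 through March 25, 2031 inclusive is 36 days; tolling adds 36 days: August 27, 2035 + 36 days = October 2, 2035.
October 2, 2035 is a listed holiday. The next qualifying day is October 3, 2035.
The deadline is October 3, 2035; from October 3, 2035 to October 12, 2035 is 9 days.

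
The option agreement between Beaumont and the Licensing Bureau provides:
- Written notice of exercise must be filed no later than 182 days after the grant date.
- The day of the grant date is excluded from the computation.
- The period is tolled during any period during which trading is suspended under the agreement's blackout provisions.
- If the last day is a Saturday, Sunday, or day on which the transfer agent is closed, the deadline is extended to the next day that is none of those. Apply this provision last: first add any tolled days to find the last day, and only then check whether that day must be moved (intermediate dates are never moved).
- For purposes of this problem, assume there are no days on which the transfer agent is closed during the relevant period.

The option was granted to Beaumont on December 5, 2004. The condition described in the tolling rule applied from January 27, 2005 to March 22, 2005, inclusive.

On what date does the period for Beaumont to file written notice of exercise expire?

182 days after December 5, 2004 is June 5, 2005.
From January 27, 2005 through March 22, 2005 inclusive is 55 days; tolling adds 55 days: June 5, 2005 + 55 days = July 30, 2005.
July 30, 2005 is Saturday; July 31, 2005 is Sunday. The next qualifying day is August 1, 2005.

August 1, 2005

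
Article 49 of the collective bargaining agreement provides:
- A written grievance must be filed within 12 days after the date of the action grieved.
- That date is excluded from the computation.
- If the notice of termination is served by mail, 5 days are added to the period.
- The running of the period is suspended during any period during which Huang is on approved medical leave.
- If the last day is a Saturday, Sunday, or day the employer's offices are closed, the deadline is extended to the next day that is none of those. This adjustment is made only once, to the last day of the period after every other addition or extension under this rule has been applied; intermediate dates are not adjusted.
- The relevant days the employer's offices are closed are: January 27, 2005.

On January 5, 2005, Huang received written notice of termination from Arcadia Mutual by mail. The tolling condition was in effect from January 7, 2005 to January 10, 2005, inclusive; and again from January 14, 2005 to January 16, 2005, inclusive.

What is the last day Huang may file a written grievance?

12 days after January 5, 2005 is January 17, 2005.
Service was by mail, adding 5 days: January 17, 2005 + 5 days = January 22, 2005.
From January 7, 2005 through January 10, 2005 inclusive is 4 days; tolling adds 4 days: January 22, 2005 + 4 days = January 26, 2005.
From January 14, 2005 through January 16, 2005 inclusive is 3 days; tolling adds 3 days: January 26, 2005 + 3 days = January 29, 2005.
January 29, 2005 is Saturday; January 30, 2005 is Sunday. The next qualifying day is January 31, 2005.

January 31, 2005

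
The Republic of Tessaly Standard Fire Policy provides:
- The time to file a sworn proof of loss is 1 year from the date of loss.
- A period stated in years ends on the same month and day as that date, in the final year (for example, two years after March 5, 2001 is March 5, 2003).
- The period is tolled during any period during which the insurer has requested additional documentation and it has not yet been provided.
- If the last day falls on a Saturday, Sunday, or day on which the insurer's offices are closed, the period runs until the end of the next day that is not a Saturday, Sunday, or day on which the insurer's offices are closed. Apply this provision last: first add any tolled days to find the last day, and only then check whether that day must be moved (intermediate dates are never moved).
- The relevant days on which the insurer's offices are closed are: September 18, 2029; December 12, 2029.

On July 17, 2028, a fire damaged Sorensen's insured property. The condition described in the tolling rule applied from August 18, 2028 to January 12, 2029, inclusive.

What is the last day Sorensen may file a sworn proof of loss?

December 13, 2029

1 year after July 17, 2028 is July 17, 2029.
From August 18, 2028 through January 12, 2029 inclusive is 148 days; tolling adds 148 days: July 17, 2029 + 148 days = December 12, 2029.
December 12, 2029 is a listed holiday. The next qualifying day is December 13, 2029.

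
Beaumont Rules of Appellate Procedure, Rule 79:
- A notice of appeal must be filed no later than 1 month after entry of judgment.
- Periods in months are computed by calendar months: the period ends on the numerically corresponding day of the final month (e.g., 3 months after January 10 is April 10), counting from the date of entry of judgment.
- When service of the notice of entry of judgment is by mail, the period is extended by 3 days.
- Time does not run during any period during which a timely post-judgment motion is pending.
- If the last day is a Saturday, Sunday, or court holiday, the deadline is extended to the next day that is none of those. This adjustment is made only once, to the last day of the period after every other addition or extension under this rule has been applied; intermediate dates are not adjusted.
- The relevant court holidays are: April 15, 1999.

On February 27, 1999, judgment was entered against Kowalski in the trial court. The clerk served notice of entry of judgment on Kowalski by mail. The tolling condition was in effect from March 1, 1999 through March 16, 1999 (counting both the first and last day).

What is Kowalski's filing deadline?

1 month after February 27, 1999 is March 27, 1999.
Service was by mail, adding 3 days: March 27, 1999 + 3 days = March 30, 1999.
From March 1, 1999 through March 16, 1999 inclusive is 16 days; tolling adds 16 days: March 30, 1999 + 16 days = April 15, 1999.
April 15, 1999 is a listed holiday. The next qualifying day is April 16, 1999.

April 16, 1999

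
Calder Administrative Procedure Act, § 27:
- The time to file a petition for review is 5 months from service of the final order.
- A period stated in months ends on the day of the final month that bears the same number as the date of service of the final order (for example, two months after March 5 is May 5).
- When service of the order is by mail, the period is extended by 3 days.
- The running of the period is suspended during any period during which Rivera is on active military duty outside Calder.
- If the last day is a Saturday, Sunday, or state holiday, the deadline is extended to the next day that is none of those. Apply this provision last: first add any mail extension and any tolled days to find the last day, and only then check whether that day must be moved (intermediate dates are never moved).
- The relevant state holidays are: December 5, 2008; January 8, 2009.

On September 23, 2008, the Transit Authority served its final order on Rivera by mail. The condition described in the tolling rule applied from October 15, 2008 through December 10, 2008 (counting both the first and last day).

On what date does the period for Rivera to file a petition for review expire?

April 24, 2009

5 months after September 23, 2008 is February 23, 2009.
Service was by mail, adding 3 days: February 23, 2009 + 3 days = February 26, 2009.
From October 15, 2008 through December 10, 2008 inclusive is 57 days; tolling adds 57 days: February 26, 2009 + 57 days = April 24, 2009.
April 24, 2009 is a Friday and not a state holiday, so no extension applies.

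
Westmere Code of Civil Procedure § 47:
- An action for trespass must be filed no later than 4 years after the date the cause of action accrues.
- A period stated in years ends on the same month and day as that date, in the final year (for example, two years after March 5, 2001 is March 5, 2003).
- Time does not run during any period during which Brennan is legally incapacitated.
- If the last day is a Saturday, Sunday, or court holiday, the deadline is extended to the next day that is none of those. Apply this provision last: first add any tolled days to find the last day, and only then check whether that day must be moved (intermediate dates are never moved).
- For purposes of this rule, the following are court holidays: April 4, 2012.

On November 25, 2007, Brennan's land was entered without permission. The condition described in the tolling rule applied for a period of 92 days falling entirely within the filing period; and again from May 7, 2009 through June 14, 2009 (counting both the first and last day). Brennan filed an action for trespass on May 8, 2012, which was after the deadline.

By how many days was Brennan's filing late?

33 days

4 years after November 25, 2007 is November 25, 2011.
Tolling adds 92 days: November 25, 2011 + 92 days = February 25, 2012.
From May 7, 2009 through June 14, 2009 inclusive is 39 days; tolling adds 39 days: February 25, 2012 + 39 days = April 4, 2012.
April 4, 2012 is a listed holiday. The next qualifying day is April 5, 2012.
The deadline is April 5, 2012; from April 5, 2012 to May 8, 2012 is 33 days.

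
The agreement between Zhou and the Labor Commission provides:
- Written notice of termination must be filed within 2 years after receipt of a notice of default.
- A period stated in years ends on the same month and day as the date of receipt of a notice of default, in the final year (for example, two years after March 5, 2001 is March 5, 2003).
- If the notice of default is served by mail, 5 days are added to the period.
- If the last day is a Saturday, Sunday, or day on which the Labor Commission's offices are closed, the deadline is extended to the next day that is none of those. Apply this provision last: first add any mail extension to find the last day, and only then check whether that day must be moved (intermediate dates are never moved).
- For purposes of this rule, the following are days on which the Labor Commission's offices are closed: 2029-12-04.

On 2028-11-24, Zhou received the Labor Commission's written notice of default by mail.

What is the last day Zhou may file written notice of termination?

November 29, 2030

2 years after 2028-11-24 is November 24, 2030.
Service was by mail, adding 5 days: November 24, 2030 + 5 days = November 29, 2030.
November 29, 2030 is a Friday and not a day on which the Labor Commission's offices are closed, so no extension applies.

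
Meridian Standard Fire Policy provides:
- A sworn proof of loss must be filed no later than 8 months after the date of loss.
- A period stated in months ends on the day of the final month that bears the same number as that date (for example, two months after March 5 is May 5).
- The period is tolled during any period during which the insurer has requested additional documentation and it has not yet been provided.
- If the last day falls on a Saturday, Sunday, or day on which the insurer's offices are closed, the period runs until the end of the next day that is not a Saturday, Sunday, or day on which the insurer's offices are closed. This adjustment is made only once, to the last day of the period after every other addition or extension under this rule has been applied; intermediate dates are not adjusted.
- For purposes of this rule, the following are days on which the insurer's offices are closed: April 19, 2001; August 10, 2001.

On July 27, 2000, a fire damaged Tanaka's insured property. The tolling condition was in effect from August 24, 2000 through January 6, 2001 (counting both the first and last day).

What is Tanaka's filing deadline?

August 13, 2001

8 months after July 27, 2000 is March 27, 2001.
From August 24, 2000 through January 6, 2001 inclusive is 136 days; tolling adds 136 days: March 27, 2001 + 136 days = August 10, 2001.
August 10, 2001 is a listed holiday; August 11, 2001 is Saturday; August 12, 2001 is Sunday. The next qualifying day is August 13, 2001.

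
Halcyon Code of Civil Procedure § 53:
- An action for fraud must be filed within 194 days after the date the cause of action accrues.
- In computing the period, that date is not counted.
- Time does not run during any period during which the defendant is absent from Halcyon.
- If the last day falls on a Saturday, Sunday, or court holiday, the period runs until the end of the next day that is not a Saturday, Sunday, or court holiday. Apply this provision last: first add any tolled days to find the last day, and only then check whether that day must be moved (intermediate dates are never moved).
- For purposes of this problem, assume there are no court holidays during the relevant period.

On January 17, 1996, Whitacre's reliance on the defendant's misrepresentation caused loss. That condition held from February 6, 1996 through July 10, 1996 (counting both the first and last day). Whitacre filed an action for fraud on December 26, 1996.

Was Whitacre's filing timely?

Yes

194 days after January 17, 1996 is July 29, 1996.
From February 6, 1996 through July 10, 1996 inclusive is 156 days; tolling adds 156 days: July 29, 1996 + 156 days = January 1, 1997.
January 1, 1997 is a Wednesday and not a court holiday, so no extension applies.
The deadline is January 1, 1997; the filing on December 26, 1996 is on or before that date.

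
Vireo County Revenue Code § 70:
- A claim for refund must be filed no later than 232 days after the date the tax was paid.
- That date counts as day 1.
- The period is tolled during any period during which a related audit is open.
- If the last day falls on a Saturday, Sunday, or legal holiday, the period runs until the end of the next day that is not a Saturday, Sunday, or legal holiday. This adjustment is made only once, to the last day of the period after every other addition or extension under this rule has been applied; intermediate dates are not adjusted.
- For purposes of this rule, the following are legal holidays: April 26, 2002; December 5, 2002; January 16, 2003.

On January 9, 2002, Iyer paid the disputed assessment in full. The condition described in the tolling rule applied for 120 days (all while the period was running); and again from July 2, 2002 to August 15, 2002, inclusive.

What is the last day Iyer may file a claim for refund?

February 10, 2003

Counting January 9, 2002 as day 1, day 232 is August 28, 2002.
Tolling adds 120 days: August 28, 2002 + 120 days = December 26, 2002.
From July 2, 2002 through August 15, 2002 inclusive is 45 days; tolling adds 45 days: December 26, 2002 + 45 days = February 9, 2003.
February 9, 2003 is Sunday. The next qualifying day is February 10, 2003.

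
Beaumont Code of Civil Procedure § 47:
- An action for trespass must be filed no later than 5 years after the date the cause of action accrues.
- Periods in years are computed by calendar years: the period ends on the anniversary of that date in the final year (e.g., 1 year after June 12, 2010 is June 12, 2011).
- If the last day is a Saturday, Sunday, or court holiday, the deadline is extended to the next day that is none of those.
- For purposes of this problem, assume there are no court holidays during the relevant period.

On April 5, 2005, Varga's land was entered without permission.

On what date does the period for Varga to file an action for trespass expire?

April 5, 2010

5 years after April 5, 2005 is April 5, 2010.
April 5, 2010 is a Monday and not a court holiday, so no extension applies.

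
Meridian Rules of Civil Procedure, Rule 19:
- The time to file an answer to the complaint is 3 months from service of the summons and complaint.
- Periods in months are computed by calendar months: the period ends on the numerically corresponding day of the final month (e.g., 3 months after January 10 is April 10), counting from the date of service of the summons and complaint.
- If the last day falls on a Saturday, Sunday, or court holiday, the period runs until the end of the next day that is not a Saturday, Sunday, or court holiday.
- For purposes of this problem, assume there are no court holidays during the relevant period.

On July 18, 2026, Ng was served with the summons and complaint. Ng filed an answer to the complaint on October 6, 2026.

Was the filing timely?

Yes

3 months after July 18, 2026 is October 18, 2026.
October 18, 2026 is Sunday. The next qualifying day is October 19, 2026.
The deadline is October 19, 2026; the filing on October 6, 2026 is on or before that date.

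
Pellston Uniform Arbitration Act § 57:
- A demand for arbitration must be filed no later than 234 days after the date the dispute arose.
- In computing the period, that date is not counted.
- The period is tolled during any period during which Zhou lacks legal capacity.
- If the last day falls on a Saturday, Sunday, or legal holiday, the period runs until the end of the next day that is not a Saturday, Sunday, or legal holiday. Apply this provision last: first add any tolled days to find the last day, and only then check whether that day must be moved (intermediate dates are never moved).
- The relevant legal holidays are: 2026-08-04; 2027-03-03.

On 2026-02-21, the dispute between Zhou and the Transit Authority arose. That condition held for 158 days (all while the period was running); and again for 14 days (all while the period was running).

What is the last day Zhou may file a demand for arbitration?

234 days after 2026-02-21 is October 13, 2026.
Tolling adds 158 days: October 13, 2026 + 158 days = March 20, 2027.
Tolling adds 14 days: March 20, 2027 + 14 days = April 3, 2027.
April 3, 2027 is Saturday; April 4, 2027 is Sunday. The next qualifying day is April 5, 2027.

April 5, 2027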